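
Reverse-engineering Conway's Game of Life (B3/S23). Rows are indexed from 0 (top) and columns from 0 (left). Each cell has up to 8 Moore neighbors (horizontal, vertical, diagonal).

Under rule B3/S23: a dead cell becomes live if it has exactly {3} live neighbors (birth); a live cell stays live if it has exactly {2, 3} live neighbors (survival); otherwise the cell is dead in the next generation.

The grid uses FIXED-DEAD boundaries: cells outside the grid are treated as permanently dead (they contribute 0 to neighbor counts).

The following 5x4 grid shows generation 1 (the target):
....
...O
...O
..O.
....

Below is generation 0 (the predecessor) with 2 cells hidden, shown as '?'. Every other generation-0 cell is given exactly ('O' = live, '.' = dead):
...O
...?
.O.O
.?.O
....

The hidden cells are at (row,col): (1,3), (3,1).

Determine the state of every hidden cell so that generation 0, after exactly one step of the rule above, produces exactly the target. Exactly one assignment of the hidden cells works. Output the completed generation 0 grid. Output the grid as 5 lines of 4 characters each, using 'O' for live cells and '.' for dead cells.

Hidden generation-0 cells (in order): (1,3), (3,1).
A hidden cell only influences target cells in its own 3x3 neighborhood. Try each of the 2^2 = 4 assignments, step the completed generation 0 forward once under B3/S23, and compare with the target:
  (1,3)=. (3,1)=. -> step gives (1,2)='O' but target has '.' -> reject
  (1,3)=. (3,1)=O -> step gives (1,2)='O' but target has '.' -> reject
  (1,3)=O (3,1)=. -> step reproduces the target at every cell -> ACCEPT
  (1,3)=O (3,1)=O -> step gives (3,2)='.' but target has 'O' -> reject
Unique solution: (1,3)=live, (3,1)=dead.
Check: live-neighbor counts of every cell in the completed generation 0:
0021
1142
1042
1131
0011
Applying B3/S23 to generation 0 with these counts gives:
....
...O
...O
..O.
....
which matches the target exactly.

Answer: ...O
...O
.O.O
...O
....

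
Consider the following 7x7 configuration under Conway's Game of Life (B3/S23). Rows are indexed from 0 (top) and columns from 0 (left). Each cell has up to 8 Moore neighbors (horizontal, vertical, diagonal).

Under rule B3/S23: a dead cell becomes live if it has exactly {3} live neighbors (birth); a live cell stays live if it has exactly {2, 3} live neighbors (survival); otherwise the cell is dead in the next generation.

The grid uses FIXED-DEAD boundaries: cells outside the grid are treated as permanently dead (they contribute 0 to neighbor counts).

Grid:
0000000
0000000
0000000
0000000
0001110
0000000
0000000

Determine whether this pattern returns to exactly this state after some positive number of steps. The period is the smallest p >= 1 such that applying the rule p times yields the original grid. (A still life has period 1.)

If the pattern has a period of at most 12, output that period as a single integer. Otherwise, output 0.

Answer: 2

Derivation:
Simulating and comparing each generation to the original:
Gen 0 (original, given above): 3 live cells
Gen 1: 3 live cells, differs from original
Gen 2: 3 live cells, MATCHES original -> period = 2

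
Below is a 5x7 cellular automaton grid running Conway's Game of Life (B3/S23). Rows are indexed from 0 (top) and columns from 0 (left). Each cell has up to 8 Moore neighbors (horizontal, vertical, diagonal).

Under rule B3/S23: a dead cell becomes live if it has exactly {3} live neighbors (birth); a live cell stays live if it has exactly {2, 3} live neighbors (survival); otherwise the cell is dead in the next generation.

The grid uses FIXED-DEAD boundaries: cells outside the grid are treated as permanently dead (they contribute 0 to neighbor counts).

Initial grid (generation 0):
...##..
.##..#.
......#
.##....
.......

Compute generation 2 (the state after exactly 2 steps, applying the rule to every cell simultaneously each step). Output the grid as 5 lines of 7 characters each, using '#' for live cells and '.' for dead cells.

Simulating step by step:
Generation 0 (given above): 8 live cells
Generation 1: 7 live cells
..###..
..####.
.......
.......
.......
Generation 2: 6 live cells
(generation 2 grid is the final answer)

Answer: ..#..#.
..#..#.
...##..
.......
.......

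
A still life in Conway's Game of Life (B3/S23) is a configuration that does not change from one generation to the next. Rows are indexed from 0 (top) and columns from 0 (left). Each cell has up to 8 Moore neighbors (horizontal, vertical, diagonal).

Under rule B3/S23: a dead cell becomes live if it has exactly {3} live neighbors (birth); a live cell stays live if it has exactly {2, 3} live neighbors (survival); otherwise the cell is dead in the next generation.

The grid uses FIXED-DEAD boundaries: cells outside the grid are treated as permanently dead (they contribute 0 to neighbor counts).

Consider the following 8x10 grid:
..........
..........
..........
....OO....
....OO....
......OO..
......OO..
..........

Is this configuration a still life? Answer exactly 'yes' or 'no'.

Compute generation 1 and compare to generation 0 (given above):
Generation 1:
..........
..........
..........
....OO....
....O.....
.......O..
......OO..
..........
Cell (4,5) differs: gen0=1 vs gen1=0 -> NOT a still life.

Answer: no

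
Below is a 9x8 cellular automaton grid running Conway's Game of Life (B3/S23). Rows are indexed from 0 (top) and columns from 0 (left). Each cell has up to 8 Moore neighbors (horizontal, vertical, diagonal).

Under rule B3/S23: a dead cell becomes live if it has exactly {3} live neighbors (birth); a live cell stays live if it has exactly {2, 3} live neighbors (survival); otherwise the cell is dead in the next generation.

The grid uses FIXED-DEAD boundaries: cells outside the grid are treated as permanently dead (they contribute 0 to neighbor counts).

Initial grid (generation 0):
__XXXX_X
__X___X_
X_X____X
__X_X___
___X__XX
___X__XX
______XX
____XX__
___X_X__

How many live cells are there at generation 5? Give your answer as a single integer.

Answer: 15

Derivation:
Simulating step by step:
Generation 0 (given above): 24 live cells
Generation 1: 27 live cells
__XXXXX_
__X_XXXX
__X_____
_XX___XX
__XXXXXX
_____X__
____X__X
____XX__
_____X__
Generation 2: 22 live cells
__X____X
_XX____X
__X_____
_X__X__X
_XXXX__X
_______X
____X_X_
____XXX_
____XX__
Generation 3: 27 live cells
_XX_____
_XXX____
__XX____
_X__X___
_XXXX_XX
__X_XXXX
____X_XX
___X__X_
____X_X_
Generation 4: 15 live cells
_X_X____
________
____X___
_X__XX__
_X_____X
_XX_____
____X___
___XX_X_
_____X__
Generation 5: 15 live cells
________
________
____XX__
____XX__
XX______
_XX_____
__X_XX__
___XX___
____XX__
Population at generation 5: 15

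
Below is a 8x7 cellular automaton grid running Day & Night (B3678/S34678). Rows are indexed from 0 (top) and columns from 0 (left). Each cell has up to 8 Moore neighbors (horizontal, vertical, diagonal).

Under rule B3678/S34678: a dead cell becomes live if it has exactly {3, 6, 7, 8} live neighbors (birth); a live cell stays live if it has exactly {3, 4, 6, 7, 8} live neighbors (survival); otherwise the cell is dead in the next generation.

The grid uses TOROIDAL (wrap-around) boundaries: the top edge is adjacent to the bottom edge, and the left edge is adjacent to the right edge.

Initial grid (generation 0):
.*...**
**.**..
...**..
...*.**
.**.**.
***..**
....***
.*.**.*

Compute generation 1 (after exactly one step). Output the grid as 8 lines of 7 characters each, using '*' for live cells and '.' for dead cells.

Answer: **...**
*..**.*
*..*..*
...***.
.**.*.*
***..*.
*...**.
..*.***

Derivation:
Simulating step by step:
Generation 0 (given above): 28 live cells
Generation 1: 29 live cells
(generation 1 grid is the final answer)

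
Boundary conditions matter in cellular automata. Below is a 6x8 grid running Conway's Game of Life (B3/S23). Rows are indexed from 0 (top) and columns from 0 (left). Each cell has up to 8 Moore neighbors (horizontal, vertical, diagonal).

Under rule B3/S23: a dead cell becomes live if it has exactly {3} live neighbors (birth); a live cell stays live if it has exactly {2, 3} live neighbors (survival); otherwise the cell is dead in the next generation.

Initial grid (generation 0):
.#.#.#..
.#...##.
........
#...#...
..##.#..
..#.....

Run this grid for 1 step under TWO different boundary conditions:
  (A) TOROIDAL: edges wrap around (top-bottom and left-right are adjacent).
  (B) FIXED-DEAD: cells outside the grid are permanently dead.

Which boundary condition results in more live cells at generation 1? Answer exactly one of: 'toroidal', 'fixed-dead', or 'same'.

Under TOROIDAL boundary, generation 1:
.#..###.
..#.###.
.....#..
...##...
.####...
.#......
Population = 16

Under FIXED-DEAD boundary, generation 1:
..#.###.
..#.###.
.....#..
...##...
.####...
..##....
Population = 17

Comparison: toroidal=16, fixed-dead=17 -> fixed-dead

Answer: fixed-dead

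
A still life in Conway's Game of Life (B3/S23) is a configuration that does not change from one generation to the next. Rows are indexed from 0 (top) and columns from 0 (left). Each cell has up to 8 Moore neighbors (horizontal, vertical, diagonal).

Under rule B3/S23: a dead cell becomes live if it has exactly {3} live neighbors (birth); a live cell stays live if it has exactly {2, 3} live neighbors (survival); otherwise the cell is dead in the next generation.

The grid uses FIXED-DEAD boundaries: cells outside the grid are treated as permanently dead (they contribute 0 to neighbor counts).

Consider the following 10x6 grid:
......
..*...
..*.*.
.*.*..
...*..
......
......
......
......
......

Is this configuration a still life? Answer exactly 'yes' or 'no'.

Answer: no

Derivation:
Compute generation 1 and compare to generation 0 (given above):
Generation 1:
......
...*..
.**...
...**.
..*...
......
......
......
......
......
Cell (1,2) differs: gen0=1 vs gen1=0 -> NOT a still life.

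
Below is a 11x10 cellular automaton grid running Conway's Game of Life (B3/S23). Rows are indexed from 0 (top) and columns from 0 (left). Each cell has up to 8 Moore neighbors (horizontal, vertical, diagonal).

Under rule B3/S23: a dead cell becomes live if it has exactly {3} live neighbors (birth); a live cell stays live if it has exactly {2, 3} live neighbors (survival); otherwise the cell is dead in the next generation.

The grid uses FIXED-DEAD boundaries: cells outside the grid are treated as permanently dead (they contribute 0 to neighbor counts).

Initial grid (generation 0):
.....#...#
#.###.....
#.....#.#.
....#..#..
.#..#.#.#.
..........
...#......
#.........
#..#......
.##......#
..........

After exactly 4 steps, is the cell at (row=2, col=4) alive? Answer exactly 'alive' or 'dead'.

Answer: alive

Derivation:
Simulating step by step:
Generation 0 (given above): 22 live cells
Generation 1: 18 live cells
...##.....
.#.###....
.#..##.#..
......#.#.
.....#.#..
..........
..........
..........
#.#.......
.##.......
..........
Generation 2: 14 live cells
..##.#....
......#...
..##...#..
....#...#.
......##..
..........
..........
..........
..#.......
.##.......
..........
Generation 3: 12 live cells
..........
....#.#...
...#...#..
...#..#.#.
.......#..
..........
..........
..........
.##.......
.##.......
..........
Generation 4: 12 live cells
..........
..........
...#####..
......#.#.
.......#..
..........
..........
..........
.##.......
.##.......
..........

Cell (2,4) at generation 4: 1 -> alive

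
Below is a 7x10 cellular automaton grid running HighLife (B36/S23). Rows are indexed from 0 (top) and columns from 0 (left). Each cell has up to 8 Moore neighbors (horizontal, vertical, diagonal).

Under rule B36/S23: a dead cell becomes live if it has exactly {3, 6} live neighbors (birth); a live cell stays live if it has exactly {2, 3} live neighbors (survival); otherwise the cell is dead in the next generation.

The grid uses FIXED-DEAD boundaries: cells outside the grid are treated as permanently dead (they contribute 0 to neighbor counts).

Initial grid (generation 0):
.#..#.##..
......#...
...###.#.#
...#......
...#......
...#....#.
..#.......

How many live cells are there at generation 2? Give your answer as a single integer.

Simulating step by step:
Generation 0 (given above): 15 live cells
Generation 1: 16 live cells
.....###..
...#....#.
...####...
..##......
..###.....
..##......
..........
Generation 2: 9 live cells
......##..
...#......
.....#....
....#.....
.#..#.....
..#.#.....
..........
Population at generation 2: 9

Answer: 9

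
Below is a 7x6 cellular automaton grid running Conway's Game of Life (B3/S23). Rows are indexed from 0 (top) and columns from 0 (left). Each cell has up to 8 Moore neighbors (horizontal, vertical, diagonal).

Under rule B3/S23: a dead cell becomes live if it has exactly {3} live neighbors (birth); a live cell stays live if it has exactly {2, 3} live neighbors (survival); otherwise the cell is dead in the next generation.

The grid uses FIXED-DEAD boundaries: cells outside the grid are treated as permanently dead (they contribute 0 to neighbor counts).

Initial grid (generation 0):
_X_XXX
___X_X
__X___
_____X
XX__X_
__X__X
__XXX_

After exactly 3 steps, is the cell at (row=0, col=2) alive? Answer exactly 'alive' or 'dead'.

Answer: alive

Derivation:
Simulating step by step:
Generation 0 (given above): 16 live cells
Generation 1: 15 live cells
__XX_X
___X_X
____X_
_X____
_X__XX
__X__X
__XXX_
Generation 2: 18 live cells
__XX__
__XX_X
____X_
____XX
_XX_XX
_XX__X
__XXX_
Generation 3: 11 live cells
__XXX_
__X___
______
______
_XX___
_____X
_XXXX_

Cell (0,2) at generation 3: 1 -> alive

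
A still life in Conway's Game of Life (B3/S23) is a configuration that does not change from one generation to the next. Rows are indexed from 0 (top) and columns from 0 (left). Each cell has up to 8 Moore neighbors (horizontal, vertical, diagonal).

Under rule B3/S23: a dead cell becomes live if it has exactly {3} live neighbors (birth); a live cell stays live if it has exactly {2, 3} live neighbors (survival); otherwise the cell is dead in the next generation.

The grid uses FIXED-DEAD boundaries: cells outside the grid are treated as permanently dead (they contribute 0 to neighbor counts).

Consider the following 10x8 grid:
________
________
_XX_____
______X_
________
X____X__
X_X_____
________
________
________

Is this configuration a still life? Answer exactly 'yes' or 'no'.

Answer: no

Derivation:
Compute generation 1 and compare to generation 0 (given above):
Generation 1:
________
________
________
________
________
_X______
_X______
________
________
________
Cell (2,1) differs: gen0=1 vs gen1=0 -> NOT a still life.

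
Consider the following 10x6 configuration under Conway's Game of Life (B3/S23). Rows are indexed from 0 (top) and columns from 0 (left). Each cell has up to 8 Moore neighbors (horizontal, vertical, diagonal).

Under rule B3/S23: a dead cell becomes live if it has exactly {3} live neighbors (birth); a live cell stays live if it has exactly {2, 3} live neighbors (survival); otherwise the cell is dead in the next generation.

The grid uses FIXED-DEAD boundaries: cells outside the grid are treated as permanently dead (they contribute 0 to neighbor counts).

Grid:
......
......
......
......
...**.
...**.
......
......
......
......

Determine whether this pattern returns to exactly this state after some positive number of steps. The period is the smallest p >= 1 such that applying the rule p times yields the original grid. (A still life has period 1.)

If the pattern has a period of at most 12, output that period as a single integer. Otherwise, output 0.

Simulating and comparing each generation to the original:
Gen 0 (original, given above): 4 live cells
Gen 1: 4 live cells, MATCHES original -> period = 1

Answer: 1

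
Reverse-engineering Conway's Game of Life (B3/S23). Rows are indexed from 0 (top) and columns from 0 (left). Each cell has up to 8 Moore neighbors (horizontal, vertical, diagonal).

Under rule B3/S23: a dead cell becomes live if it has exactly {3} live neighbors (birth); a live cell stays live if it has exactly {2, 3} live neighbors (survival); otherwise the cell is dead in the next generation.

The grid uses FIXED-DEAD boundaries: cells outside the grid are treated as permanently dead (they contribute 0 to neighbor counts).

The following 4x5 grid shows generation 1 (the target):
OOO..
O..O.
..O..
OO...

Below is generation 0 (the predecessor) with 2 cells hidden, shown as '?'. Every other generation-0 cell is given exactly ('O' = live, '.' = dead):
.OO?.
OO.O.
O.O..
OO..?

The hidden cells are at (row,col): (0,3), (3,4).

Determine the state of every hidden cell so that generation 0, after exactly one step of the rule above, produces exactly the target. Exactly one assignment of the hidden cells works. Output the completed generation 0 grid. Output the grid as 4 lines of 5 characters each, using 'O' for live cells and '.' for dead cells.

Hidden generation-0 cells (in order): (0,3), (3,4).
A hidden cell only influences target cells in its own 3x3 neighborhood. Try each of the 2^2 = 4 assignments, step the completed generation 0 forward once under B3/S23, and compare with the target:
  (0,3)=. (3,4)=. -> step reproduces the target at every cell -> ACCEPT
  (0,3)=. (3,4)=O -> step gives (2,3)='O' but target has '.' -> reject
  (0,3)=O (3,4)=. -> step gives (0,2)='.' but target has 'O' -> reject
  (0,3)=O (3,4)=O -> step gives (0,2)='.' but target has 'O' -> reject
Unique solution: (0,3)=dead, (3,4)=dead.
Check: live-neighbor counts of every cell in the completed generation 0:
33321
35521
46321
23210
Applying B3/S23 to generation 0 with these counts gives:
OOO..
O..O.
..O..
OO...
which matches the target exactly.

Answer: .OO..
OO.O.
O.O..
OO...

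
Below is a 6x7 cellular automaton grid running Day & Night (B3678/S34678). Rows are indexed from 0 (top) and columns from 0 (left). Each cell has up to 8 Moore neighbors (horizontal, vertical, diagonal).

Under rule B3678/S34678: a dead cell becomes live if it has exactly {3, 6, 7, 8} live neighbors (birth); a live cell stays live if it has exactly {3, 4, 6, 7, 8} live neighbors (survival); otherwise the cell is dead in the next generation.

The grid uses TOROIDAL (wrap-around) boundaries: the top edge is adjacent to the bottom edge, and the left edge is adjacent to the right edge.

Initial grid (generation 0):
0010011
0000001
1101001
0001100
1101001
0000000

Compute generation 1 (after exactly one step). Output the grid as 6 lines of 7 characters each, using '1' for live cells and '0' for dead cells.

Simulating step by step:
Generation 0 (given above): 14 live cells
Generation 1: 16 live cells
(generation 1 grid is the final answer)

Answer: 0000000
0110001
1010110
1001110
0010100
0110010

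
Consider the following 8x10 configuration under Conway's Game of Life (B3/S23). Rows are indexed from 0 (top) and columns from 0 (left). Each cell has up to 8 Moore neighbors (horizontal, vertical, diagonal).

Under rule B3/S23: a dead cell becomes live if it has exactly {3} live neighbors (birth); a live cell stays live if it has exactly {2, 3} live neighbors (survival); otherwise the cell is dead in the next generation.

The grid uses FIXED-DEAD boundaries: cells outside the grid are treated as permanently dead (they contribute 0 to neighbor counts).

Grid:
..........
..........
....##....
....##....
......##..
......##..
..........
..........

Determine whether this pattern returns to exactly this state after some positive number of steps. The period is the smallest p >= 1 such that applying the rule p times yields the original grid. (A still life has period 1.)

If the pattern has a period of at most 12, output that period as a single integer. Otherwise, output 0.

Answer: 2

Derivation:
Simulating and comparing each generation to the original:
Gen 0 (original, given above): 8 live cells
Gen 1: 6 live cells, differs from original
Gen 2: 8 live cells, MATCHES original -> period = 2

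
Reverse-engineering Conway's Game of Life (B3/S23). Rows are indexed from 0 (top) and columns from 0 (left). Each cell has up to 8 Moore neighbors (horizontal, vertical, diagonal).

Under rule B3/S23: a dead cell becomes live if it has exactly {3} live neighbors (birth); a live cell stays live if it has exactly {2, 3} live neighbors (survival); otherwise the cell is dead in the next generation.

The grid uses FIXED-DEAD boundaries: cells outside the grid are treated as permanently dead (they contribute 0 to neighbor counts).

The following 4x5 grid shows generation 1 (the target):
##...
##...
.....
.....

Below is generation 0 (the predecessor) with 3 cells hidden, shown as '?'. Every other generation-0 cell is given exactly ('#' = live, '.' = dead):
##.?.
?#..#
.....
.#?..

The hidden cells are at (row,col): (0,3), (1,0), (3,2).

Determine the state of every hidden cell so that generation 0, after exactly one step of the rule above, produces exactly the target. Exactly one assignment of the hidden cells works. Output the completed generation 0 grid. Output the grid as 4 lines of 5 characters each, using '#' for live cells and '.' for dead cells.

Answer: ##...
.#..#
.....
.#...

Derivation:
Hidden generation-0 cells (in order): (0,3), (1,0), (3,2).
A hidden cell only influences target cells in its own 3x3 neighborhood. Try each of the 2^3 = 8 assignments, step the completed generation 0 forward once under B3/S23, and compare with the target:
  (0,3)=. (1,0)=. (3,2)=. -> step reproduces the target at every cell -> ACCEPT
  (0,3)=. (1,0)=. (3,2)=# -> step gives (2,1)='#' but target has '.' -> reject
  (0,3)=. (1,0)=# (3,2)=. -> step gives (2,0)='#' but target has '.' -> reject
  (0,3)=. (1,0)=# (3,2)=# -> step gives (2,0)='#' but target has '.' -> reject
  (0,3)=# (1,0)=. (3,2)=. -> step gives (0,2)='#' but target has '.' -> reject
  (0,3)=# (1,0)=. (3,2)=# -> step gives (0,2)='#' but target has '.' -> reject
  (0,3)=# (1,0)=# (3,2)=. -> step gives (0,2)='#' but target has '.' -> reject
  (0,3)=# (1,0)=# (3,2)=# -> step gives (0,2)='#' but target has '.' -> reject
Unique solution: (0,3)=dead, (1,0)=dead, (3,2)=dead.
Check: live-neighbor counts of every cell in the completed generation 0:
22211
32210
22211
10100
Applying B3/S23 to generation 0 with these counts gives:
##...
##...
.....
.....
which matches the target exactly.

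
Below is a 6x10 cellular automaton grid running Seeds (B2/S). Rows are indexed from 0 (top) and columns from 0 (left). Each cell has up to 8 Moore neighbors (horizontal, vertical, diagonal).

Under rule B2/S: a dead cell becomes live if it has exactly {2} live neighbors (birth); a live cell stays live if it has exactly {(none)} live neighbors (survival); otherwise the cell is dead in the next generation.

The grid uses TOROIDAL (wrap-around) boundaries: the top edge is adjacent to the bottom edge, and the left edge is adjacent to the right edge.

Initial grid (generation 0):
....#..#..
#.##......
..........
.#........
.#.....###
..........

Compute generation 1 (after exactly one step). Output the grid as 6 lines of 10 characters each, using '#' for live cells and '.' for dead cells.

Simulating step by step:
Generation 0 (given above): 10 live cells
Generation 1: 13 live cells
(generation 1 grid is the final answer)

Answer: .##.......
.#..#.....
#..#......
..#....#.#
..#.......
#.....#..#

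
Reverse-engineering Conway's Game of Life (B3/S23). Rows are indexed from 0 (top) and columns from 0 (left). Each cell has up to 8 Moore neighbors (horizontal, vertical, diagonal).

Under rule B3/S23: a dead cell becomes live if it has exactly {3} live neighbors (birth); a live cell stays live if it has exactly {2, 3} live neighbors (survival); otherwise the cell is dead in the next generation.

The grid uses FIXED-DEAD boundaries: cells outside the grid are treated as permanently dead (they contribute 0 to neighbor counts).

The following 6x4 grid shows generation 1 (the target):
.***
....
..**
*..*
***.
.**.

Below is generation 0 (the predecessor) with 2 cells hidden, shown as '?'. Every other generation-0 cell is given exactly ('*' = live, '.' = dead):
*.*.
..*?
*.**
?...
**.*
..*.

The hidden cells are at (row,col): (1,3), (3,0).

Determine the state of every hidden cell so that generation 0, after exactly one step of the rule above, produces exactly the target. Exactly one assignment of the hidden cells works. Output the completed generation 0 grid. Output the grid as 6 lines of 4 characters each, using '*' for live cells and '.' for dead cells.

Answer: *.*.
..**
*.**
*...
**.*
..*.

Derivation:
Hidden generation-0 cells (in order): (1,3), (3,0).
A hidden cell only influences target cells in its own 3x3 neighborhood. Try each of the 2^2 = 4 assignments, step the completed generation 0 forward once under B3/S23, and compare with the target:
  (1,3)=. (3,0)=. -> step gives (0,2)='.' but target has '*' -> reject
  (1,3)=. (3,0)=* -> step gives (0,2)='.' but target has '*' -> reject
  (1,3)=* (3,0)=. -> step gives (2,1)='*' but target has '.' -> reject
  (1,3)=* (3,0)=* -> step reproduces the target at every cell -> ACCEPT
Unique solution: (1,3)=live, (3,0)=live.
Check: live-neighbor counts of every cell in the completed generation 0:
0323
2544
1433
3543
2331
2322
Applying B3/S23 to generation 0 with these counts gives:
.***
....
..**
*..*
***.
.**.
which matches the target exactly.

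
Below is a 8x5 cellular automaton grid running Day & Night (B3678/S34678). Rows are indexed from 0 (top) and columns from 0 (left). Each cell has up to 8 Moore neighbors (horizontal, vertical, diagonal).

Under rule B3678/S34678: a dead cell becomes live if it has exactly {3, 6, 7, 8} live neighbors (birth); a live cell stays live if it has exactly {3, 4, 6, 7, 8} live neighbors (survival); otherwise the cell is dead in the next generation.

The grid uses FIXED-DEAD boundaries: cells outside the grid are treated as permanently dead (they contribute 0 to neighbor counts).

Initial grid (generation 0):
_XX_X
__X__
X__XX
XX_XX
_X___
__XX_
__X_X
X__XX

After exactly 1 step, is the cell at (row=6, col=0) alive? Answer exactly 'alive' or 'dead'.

Simulating step by step:
Generation 0 (given above): 19 live cells
Generation 1: 20 live cells
___X_
__X_X
___XX
XX_XX
XX__X
_XXX_
_XXXX
___X_

Cell (6,0) at generation 1: 0 -> dead

Answer: dead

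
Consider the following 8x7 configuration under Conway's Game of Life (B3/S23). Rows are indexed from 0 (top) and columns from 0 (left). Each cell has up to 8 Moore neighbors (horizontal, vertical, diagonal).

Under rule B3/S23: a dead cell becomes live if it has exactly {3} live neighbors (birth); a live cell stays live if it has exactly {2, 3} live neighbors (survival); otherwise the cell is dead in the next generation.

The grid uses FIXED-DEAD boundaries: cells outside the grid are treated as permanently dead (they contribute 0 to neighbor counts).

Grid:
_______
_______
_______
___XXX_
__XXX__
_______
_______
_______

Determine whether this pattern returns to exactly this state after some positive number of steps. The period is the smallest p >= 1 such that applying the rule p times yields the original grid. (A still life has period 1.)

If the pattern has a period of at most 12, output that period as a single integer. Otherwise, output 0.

Simulating and comparing each generation to the original:
Gen 0 (original, given above): 6 live cells
Gen 1: 6 live cells, differs from original
Gen 2: 6 live cells, MATCHES original -> period = 2

Answer: 2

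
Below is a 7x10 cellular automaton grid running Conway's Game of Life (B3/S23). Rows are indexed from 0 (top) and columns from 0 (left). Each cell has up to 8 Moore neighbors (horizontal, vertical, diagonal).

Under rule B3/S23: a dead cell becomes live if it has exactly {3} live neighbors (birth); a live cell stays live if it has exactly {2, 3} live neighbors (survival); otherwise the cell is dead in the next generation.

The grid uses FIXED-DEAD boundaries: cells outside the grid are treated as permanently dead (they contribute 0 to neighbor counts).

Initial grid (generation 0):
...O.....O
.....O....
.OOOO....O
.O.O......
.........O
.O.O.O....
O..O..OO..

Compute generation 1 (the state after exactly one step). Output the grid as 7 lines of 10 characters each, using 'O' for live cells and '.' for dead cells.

Simulating step by step:
Generation 0 (given above): 18 live cells
Generation 1: 13 live cells
(generation 1 grid is the final answer)

Answer: ..........
..........
.O.OO.....
.O.OO.....
....O.....
..O.O.O...
..O.O.O...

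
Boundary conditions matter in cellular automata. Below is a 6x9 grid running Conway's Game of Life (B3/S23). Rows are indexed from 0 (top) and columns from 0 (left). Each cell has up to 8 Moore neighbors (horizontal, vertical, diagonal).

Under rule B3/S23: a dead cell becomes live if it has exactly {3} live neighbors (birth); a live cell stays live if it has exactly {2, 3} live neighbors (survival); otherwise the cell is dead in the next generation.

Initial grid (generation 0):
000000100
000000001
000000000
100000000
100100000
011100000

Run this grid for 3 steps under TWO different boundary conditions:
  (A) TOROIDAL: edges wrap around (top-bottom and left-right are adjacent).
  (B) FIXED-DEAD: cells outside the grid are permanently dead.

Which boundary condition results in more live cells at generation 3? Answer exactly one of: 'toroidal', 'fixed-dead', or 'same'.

Under TOROIDAL boundary, generation 3:
010100000
001000000
000000000
000000000
000000000
110110000
Population = 7

Under FIXED-DEAD boundary, generation 3:
000000000
000000000
000000000
000000000
010100000
010100000
Population = 4

Comparison: toroidal=7, fixed-dead=4 -> toroidal

Answer: toroidal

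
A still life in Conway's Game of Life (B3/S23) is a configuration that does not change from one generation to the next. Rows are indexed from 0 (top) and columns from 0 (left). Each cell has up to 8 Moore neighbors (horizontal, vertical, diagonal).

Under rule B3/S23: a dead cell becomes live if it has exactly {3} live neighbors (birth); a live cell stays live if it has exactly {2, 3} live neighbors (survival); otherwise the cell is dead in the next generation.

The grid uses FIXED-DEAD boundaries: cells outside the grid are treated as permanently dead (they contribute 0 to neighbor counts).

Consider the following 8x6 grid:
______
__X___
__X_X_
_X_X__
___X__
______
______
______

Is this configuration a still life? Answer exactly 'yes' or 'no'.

Answer: no

Derivation:
Compute generation 1 and compare to generation 0 (given above):
Generation 1:
______
___X__
_XX___
___XX_
__X___
______
______
______
Cell (1,2) differs: gen0=1 vs gen1=0 -> NOT a still life.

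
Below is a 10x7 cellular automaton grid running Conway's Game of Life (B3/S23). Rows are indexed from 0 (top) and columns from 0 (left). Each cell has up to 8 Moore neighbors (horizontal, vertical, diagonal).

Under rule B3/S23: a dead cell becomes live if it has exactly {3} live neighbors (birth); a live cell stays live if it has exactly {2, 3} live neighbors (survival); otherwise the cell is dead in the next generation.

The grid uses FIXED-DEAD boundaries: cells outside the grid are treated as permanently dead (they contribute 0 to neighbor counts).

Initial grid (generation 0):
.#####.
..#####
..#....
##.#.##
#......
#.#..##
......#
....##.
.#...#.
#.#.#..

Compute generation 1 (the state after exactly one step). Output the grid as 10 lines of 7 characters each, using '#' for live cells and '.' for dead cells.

Answer: .#....#
......#
.......
###....
#.#.#..
.#...##
....#.#
....###
.#.#.#.
.#.....

Derivation:
Simulating step by step:
Generation 0 (given above): 29 live cells
Generation 1: 21 live cells
(generation 1 grid is the final answer)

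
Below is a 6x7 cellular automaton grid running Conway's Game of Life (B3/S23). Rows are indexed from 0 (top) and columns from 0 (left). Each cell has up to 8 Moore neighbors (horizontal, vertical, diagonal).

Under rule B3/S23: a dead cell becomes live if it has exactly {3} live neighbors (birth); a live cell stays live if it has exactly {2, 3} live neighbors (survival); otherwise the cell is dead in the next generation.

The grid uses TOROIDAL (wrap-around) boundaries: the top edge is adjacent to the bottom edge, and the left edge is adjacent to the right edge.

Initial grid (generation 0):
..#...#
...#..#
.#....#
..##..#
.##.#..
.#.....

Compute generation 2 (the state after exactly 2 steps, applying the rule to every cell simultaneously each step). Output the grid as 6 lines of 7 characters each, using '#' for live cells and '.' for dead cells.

Answer: #.##...
######.
..##...
#.#..#.
##..#.#
......#

Derivation:
Simulating step by step:
Generation 0 (given above): 13 live cells
Generation 1: 15 live cells
#.#....
..#..##
...#.##
...#.#.
##.....
##.#...
Generation 2: 19 live cells
(generation 2 grid is the final answer)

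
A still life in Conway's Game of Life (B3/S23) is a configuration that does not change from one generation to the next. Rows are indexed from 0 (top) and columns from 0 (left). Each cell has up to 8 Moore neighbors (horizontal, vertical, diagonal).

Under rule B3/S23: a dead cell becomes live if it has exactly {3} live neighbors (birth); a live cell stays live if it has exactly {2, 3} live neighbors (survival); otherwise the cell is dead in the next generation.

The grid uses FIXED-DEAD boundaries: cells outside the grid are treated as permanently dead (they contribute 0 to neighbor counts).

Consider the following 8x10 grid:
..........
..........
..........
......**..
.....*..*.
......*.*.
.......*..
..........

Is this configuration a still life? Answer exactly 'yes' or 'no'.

Answer: yes

Derivation:
Compute generation 1 and compare to generation 0 (given above):
Generation 1:
..........
..........
..........
......**..
.....*..*.
......*.*.
.......*..
..........
The grids are IDENTICAL -> still life.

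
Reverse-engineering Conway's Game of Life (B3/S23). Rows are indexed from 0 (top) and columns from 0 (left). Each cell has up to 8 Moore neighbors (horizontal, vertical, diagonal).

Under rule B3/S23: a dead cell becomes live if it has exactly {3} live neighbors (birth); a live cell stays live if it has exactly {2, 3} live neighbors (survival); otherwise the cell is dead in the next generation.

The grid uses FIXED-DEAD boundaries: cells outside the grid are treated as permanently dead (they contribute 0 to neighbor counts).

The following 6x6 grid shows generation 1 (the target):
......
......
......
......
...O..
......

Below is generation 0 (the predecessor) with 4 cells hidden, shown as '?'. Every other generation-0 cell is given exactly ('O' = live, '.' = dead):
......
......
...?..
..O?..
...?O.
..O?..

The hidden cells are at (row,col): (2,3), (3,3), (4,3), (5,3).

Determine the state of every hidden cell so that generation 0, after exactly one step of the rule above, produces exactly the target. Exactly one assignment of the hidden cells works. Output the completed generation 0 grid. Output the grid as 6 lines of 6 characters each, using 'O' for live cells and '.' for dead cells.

Hidden generation-0 cells (in order): (2,3), (3,3), (4,3), (5,3).
A hidden cell only influences target cells in its own 3x3 neighborhood. Try each of the 2^4 = 16 assignments, step the completed generation 0 forward once under B3/S23, and compare with the target:
  (2,3)=. (3,3)=. (4,3)=. (5,3)=. -> step reproduces the target at every cell -> ACCEPT
  (2,3)=. (3,3)=. (4,3)=. (5,3)=O -> step gives (4,2)='O' but target has '.' -> reject
  (2,3)=. (3,3)=. (4,3)=O (5,3)=. -> step gives (3,3)='O' but target has '.' -> reject
  (2,3)=. (3,3)=. (4,3)=O (5,3)=O -> step gives (3,3)='O' but target has '.' -> reject
  (2,3)=. (3,3)=O (4,3)=. (5,3)=. -> step gives (3,3)='O' but target has '.' -> reject
  (2,3)=. (3,3)=O (4,3)=. (5,3)=O -> step gives (3,3)='O' but target has '.' -> reject
  (2,3)=. (3,3)=O (4,3)=O (5,3)=. -> step gives (3,2)='O' but target has '.' -> reject
  (2,3)=. (3,3)=O (4,3)=O (5,3)=O -> step gives (3,2)='O' but target has '.' -> reject
  (2,3)=O (3,3)=. (4,3)=. (5,3)=. -> step gives (3,3)='O' but target has '.' -> reject
  (2,3)=O (3,3)=. (4,3)=. (5,3)=O -> step gives (3,3)='O' but target has '.' -> reject
  (2,3)=O (3,3)=. (4,3)=O (5,3)=. -> step gives (3,2)='O' but target has '.' -> reject
  (2,3)=O (3,3)=. (4,3)=O (5,3)=O -> step gives (3,2)='O' but target has '.' -> reject
  (2,3)=O (3,3)=O (4,3)=. (5,3)=. -> step gives (2,2)='O' but target has '.' -> reject
  (2,3)=O (3,3)=O (4,3)=. (5,3)=O -> step gives (2,2)='O' but target has '.' -> reject
  (2,3)=O (3,3)=O (4,3)=O (5,3)=. -> step gives (2,2)='O' but target has '.' -> reject
  (2,3)=O (3,3)=O (4,3)=O (5,3)=O -> step gives (2,2)='O' but target has '.' -> reject
Unique solution: (2,3)=dead, (3,3)=dead, (4,3)=dead, (5,3)=dead.
Check: live-neighbor counts of every cell in the completed generation 0:
000000
000000
011100
010211
022301
010211
Applying B3/S23 to generation 0 with these counts gives:
......
......
......
......
...O..
......
which matches the target exactly.

Answer: ......
......
......
..O...
....O.
..O...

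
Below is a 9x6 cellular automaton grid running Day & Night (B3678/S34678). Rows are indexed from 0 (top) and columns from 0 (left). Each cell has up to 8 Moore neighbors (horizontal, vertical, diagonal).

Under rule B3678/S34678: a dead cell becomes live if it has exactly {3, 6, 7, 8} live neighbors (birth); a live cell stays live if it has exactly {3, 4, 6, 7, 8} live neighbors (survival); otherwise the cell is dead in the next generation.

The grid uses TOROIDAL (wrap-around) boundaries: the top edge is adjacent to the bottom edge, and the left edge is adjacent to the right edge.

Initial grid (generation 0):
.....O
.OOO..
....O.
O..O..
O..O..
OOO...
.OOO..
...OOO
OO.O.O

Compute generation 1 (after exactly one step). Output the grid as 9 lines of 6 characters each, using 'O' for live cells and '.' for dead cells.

Answer: ...O..
....O.
.O....
....OO
O....O
O.....
.O.O.O
..OO.O
O.O.OO

Derivation:
Simulating step by step:
Generation 0 (given above): 22 live cells
Generation 1: 18 live cells
(generation 1 grid is the final answer)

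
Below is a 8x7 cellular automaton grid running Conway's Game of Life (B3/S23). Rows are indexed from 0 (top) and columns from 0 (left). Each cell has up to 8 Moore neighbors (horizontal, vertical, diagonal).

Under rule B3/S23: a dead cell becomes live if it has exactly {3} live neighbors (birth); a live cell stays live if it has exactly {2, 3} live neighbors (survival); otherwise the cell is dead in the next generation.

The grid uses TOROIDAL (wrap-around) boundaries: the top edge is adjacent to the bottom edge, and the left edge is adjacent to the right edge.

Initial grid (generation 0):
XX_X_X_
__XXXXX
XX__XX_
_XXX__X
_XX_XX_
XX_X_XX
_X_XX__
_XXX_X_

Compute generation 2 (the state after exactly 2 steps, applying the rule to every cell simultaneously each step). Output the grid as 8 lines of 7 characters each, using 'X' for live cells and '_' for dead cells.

Answer: ______X
_______
_______
_______
_______
_______
_____XX
______X

Derivation:
Simulating step by step:
Generation 0 (given above): 33 live cells
Generation 1: 5 live cells
X______
_______
_______
______X
_______
______X
_______
_____XX
Generation 2: 4 live cells
(generation 2 grid is the final answer)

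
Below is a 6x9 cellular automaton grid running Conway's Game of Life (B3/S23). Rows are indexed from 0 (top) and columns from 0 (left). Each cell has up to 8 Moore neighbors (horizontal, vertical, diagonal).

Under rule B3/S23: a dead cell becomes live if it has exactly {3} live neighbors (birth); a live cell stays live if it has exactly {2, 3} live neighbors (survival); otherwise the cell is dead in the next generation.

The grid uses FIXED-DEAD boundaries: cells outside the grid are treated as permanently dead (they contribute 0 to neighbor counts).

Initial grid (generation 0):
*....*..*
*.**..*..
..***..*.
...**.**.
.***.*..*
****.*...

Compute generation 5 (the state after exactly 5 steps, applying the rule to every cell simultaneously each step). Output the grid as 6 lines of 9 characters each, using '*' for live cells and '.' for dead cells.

Answer: ......*..
....**...
.........
.........
.........
.........

Derivation:
Simulating step by step:
Generation 0 (given above): 25 live cells
Generation 1: 16 live cells
.*.......
..*..***.
.*.....*.
.*....***
*....*.*.
*..*.....
Generation 2: 15 live cells
......*..
.**...**.
.**..*...
**......*
**.....**
.........
Generation 3: 15 live cells
......**.
.**..***.
......**.
.......**
**.....**
.........
Generation 4: 7 live cells
.....*.*.
.....*..*
.....*...
.........
.......**
.........
Generation 5: 3 live cells
(generation 5 grid is the final answer)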